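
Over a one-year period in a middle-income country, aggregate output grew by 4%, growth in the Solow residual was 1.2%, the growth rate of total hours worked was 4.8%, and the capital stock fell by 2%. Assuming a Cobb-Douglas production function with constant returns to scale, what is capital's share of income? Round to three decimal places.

gY = gA + α·gK + (1−α)·gL, so gY − gA − gL = α(gK − gL).
4 − 1.2 − 4.8 = α × (-2 − 4.8).
-2 = -6.8 α, so α = 0.29412.

Capital's share of income is 0.294.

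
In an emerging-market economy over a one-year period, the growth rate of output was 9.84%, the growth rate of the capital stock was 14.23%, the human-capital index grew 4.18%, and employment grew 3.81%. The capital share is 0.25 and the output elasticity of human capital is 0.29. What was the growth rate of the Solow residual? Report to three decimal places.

The Solow residual growth was 3.318%.

Labor's share = 1 − 0.25 − 0.29 = 0.46.
The capital stock: 0.25 × 14.23 = 3.5575 pp.
The human-capital index: 0.29 × 4.18 = 1.2122 pp.
Employment: 0.46 × 3.81 = 1.7526 pp.
TFP growth = 9.84 − 6.5223 = 3.3177%.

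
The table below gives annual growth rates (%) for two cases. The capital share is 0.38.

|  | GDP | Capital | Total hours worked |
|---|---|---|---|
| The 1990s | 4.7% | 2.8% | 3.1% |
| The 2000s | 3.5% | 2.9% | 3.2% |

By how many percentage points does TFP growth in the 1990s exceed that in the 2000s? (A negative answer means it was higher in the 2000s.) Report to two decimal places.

1.30 percentage points

Labor's share = 1 − 0.38 = 0.62.
The 1990s: TFP = 4.7 − 1.064 − 1.922 = 1.714%.
The 2000s: TFP = 3.5 − 1.102 − 1.984 = 0.414%.
Difference = 1.714 − (0.414) = 1.3 pp.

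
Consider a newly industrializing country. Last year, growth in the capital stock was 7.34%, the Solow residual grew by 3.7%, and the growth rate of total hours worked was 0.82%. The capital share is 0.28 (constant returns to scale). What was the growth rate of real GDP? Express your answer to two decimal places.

Real GDP growth was 6.35%.

Labor's share = 1 − 0.28 = 0.72.
The capital stock: 0.28 × 7.34 = 2.0552 pp.
Total hours worked: 0.72 × 0.82 = 0.5904 pp.
Output growth = 3.7 + 2.6456 = 6.3456%.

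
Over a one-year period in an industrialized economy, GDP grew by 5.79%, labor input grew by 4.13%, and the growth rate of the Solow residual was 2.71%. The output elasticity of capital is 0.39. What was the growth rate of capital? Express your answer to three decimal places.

Labor's share = 1 − 0.39 = 0.61.
gY = gA + 0.61×4.13 + 0.39×g.
0.39×g = 5.79 − 2.71 − 2.5193 = 0.5607.
g = 0.5607 / 0.39 = 1.43769%.

1.438%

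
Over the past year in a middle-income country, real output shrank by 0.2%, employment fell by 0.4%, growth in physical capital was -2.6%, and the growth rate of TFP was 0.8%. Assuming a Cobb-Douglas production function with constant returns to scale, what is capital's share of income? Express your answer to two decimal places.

gY = gA + α·gK + (1−α)·gL, so gY − gA − gL = α(gK − gL).
-0.2 − 0.8 + 0.4 = α × (-2.6 − (-0.4)).
-0.6 = -2.2 α, so α = 0.2727.

α = 0.27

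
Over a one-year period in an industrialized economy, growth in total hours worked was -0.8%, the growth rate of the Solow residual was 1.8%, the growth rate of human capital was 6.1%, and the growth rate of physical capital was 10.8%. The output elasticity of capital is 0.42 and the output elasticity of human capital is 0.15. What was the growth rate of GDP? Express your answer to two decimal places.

Labor's share = 1 − 0.42 − 0.15 = 0.43.
Physical capital: 0.42 × 10.8 = 4.536 pp.
Human capital: 0.15 × 6.1 = 0.915 pp.
Total hours worked: 0.43 × (-0.8) = -0.344 pp.
Output growth = 1.8 + 5.107 = 6.907%.

GDP growth was 6.91%.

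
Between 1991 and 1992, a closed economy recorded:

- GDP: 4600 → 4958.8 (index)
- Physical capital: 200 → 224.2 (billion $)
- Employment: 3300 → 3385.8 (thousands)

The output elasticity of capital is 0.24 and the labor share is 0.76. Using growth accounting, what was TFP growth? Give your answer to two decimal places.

2.92%

GDP growth = (4958.8 − 4600) / 4600 = 7.8%.
Physical capital growth = (224.2 − 200) / 200 = 12.1%.
Employment growth = (3385.8 − 3300) / 3300 = 2.6%.
Labor's share = 1 − 0.24 = 0.76.
Physical capital: 0.24 × 12.1 = 2.904 pp.
Employment: 0.76 × 2.6 = 1.976 pp.
TFP growth = 7.8 − 4.88 = 2.92%.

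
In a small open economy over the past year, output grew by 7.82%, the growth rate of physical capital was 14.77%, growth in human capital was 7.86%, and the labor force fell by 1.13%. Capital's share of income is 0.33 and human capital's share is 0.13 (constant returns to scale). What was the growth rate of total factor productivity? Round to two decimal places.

2.53%

Labor's share = 1 − 0.33 − 0.13 = 0.54.
Physical capital: 0.33 × 14.77 = 4.8741 pp.
Human capital: 0.13 × 7.86 = 1.0218 pp.
The labor force: 0.54 × (-1.13) = -0.6102 pp.
TFP growth = 7.82 − 5.2857 = 2.5343%.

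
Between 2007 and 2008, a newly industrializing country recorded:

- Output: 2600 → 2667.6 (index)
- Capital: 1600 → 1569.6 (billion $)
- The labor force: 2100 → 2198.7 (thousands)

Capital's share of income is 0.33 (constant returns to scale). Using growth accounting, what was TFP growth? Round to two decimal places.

TFP grew 0.08%.

Output growth = (2667.6 − 2600) / 2600 = 2.6%.
Capital growth = (1569.6 − 1600) / 1600 = -1.9%.
The labor force growth = (2198.7 − 2100) / 2100 = 4.7%.
Labor's share = 1 − 0.33 = 0.67.
Capital: 0.33 × (-1.9) = -0.627 pp.
The labor force: 0.67 × 4.7 = 3.149 pp.
TFP growth = 2.6 − 2.522 = 0.078%.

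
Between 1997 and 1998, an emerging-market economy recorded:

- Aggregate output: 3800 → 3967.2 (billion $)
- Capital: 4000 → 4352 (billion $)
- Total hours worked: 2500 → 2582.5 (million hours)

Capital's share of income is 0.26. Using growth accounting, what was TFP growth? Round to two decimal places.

Aggregate output growth = (3967.2 − 3800) / 3800 = 4.4%.
Capital growth = (4352 − 4000) / 4000 = 8.8%.
Total hours worked growth = (2582.5 − 2500) / 2500 = 3.3%.
Labor's share = 1 − 0.26 = 0.74.
Capital: 0.26 × 8.8 = 2.288 pp.
Total hours worked: 0.74 × 3.3 = 2.442 pp.
TFP growth = 4.4 − 4.73 = -0.33%.

-0.33%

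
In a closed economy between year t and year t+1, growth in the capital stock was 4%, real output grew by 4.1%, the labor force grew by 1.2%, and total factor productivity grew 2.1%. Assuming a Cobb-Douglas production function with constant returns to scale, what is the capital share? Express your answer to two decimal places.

gY = gA + α·gK + (1−α)·gL, so gY − gA − gL = α(gK − gL).
4.1 − 2.1 − 1.2 = α × (4 − 1.2).
0.8 = 2.8 α, so α = 0.2857.

The capital share is 0.29.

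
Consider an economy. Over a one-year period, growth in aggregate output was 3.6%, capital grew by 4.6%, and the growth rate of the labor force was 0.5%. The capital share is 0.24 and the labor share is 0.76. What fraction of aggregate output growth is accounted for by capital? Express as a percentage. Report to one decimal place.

Capital contributed 0.24 × 4.6 = 1.104 pp.
Share of growth = 1.104 / 3.6 × 100 = 30.667%.

30.7%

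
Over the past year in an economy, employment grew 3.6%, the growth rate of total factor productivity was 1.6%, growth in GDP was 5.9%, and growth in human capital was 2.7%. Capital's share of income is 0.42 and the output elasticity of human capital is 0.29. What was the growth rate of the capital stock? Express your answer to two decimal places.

Labor's share = 1 − 0.42 − 0.29 = 0.29.
gY = gA + 0.29×2.7 + 0.29×3.6 + 0.42×g.
0.42×g = 5.9 − 1.6 − 1.827 = 2.473.
g = 2.473 / 0.42 = 5.8881%.

5.89%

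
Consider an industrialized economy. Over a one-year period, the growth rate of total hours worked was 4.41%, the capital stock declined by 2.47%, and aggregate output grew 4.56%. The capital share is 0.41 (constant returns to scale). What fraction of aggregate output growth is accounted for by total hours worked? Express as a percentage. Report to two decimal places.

Labor's share = 1 − 0.41 = 0.59.
Total hours worked contributed 0.59 × 4.41 = 2.6019 pp.
Share of growth = 2.6019 / 4.56 × 100 = 57.0592%.

57.06%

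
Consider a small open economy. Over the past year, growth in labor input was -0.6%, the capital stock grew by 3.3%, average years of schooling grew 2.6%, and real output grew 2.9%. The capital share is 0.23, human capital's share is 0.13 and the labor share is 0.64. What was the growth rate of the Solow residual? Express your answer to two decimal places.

The Solow residual growth was 2.19%.

Labor's share = 1 − 0.23 − 0.13 = 0.64.
The capital stock: 0.23 × 3.3 = 0.759 pp.
Average years of schooling: 0.13 × 2.6 = 0.338 pp.
Labor input: 0.64 × (-0.6) = -0.384 pp.
TFP growth = 2.9 − 0.713 = 2.187%.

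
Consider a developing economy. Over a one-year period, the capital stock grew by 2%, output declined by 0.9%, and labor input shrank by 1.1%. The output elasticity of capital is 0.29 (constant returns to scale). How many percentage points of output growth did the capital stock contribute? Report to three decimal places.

Contribution = share × growth = 0.29 × 2 = 0.58 pp.

0.580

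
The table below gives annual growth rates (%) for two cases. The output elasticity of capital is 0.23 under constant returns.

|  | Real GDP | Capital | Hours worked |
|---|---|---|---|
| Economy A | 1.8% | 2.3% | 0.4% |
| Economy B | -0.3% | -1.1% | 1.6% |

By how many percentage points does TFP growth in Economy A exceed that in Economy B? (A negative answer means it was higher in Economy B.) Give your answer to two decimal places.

Labor's share = 1 − 0.23 = 0.77.
Economy A: TFP = 1.8 − 0.529 − 0.308 = 0.963%.
Economy B: TFP = -0.3 + 0.253 − 1.232 = -1.279%.
Difference = 0.963 − (-1.279) = 2.242 pp.

2.24 percentage points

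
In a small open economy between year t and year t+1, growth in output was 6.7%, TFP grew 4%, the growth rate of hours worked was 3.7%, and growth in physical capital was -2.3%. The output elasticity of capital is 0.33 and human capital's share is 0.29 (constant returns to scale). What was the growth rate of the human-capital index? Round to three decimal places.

7.079%

Labor's share = 1 − 0.33 − 0.29 = 0.38.
gY = gA + 0.33×(-2.3) + 0.38×3.7 + 0.29×g.
0.29×g = 6.7 − 4 − 0.647 = 2.053.
g = 2.053 / 0.29 = 7.07931%.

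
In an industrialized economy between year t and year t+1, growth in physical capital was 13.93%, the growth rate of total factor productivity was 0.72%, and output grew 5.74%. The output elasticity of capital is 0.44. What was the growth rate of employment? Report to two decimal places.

-1.98%

Labor's share = 1 − 0.44 = 0.56.
gY = gA + 0.44×13.93 + 0.56×g.
0.56×g = 5.74 − 0.72 − 6.1292 = -1.1092.
g = -1.1092 / 0.56 = -1.9807%.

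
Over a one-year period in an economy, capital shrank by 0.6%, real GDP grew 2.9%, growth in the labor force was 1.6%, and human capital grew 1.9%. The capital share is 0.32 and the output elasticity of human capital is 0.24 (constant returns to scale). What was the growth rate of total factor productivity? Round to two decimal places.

Total factor productivity growth was 1.93%.

Labor's share = 1 − 0.32 − 0.24 = 0.44.
Capital: 0.32 × (-0.6) = -0.192 pp.
Human capital: 0.24 × 1.9 = 0.456 pp.
The labor force: 0.44 × 1.6 = 0.704 pp.
TFP growth = 2.9 − 0.968 = 1.932%.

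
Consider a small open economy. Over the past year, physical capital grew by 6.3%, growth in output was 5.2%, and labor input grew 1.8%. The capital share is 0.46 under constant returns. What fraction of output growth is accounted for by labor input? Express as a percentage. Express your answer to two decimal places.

18.69%

Labor's share = 1 − 0.46 = 0.54.
Labor input contributed 0.54 × 1.8 = 0.972 pp.
Share of growth = 0.972 / 5.2 × 100 = 18.6923%.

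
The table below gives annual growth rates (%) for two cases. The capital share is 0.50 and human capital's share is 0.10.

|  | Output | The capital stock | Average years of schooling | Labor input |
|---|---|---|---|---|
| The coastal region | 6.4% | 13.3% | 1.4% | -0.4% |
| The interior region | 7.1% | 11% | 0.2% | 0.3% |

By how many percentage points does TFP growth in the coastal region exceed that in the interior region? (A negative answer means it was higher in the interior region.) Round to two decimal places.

Labor's share = 1 − 0.5 − 0.1 = 0.4.
The coastal region: TFP = 6.4 − 6.65 − 0.14 + 0.16 = -0.23%.
The interior region: TFP = 7.1 − 5.5 − 0.02 − 0.12 = 1.46%.
Difference = -0.23 − (1.46) = -1.69 pp.

-1.69 percentage points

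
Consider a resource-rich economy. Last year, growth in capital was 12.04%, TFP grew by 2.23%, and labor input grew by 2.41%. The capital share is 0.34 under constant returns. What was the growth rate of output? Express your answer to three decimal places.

Labor's share = 1 − 0.34 = 0.66.
Capital: 0.34 × 12.04 = 4.0936 pp.
Labor input: 0.66 × 2.41 = 1.5906 pp.
Output growth = 2.23 + 5.6842 = 7.9142%.

7.914%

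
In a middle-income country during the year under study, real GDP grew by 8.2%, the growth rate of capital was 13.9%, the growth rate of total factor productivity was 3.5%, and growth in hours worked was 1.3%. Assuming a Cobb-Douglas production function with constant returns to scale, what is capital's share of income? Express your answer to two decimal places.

gY = gA + α·gK + (1−α)·gL, so gY − gA − gL = α(gK − gL).
8.2 − 3.5 − 1.3 = α × (13.9 − 1.3).
3.4 = 12.6 α, so α = 0.2698.

α = 0.27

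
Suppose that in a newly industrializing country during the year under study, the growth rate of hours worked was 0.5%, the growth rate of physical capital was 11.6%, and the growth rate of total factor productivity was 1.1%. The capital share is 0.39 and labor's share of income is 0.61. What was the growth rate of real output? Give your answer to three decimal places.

Labor's share = 1 − 0.39 = 0.61.
Physical capital: 0.39 × 11.6 = 4.524 pp.
Hours worked: 0.61 × 0.5 = 0.305 pp.
Output growth = 1.1 + 4.829 = 5.929%.

Real output grew 5.929%.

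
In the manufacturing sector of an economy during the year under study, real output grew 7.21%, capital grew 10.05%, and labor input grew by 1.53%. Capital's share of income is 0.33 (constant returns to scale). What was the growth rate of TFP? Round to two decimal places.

Labor's share = 1 − 0.33 = 0.67.
Capital: 0.33 × 10.05 = 3.3165 pp.
Labor input: 0.67 × 1.53 = 1.0251 pp.
TFP growth = 7.21 − 4.3416 = 2.8684%.

2.87%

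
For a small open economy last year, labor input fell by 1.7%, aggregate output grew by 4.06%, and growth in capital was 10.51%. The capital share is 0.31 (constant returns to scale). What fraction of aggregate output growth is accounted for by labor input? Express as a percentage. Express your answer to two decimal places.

Labor input accounted for -28.89% of growth.

Labor's share = 1 − 0.31 = 0.69.
Labor input contributed 0.69 × (-1.7) = -1.173 pp.
Share of growth = -1.173 / 4.06 × 100 = -28.8916%.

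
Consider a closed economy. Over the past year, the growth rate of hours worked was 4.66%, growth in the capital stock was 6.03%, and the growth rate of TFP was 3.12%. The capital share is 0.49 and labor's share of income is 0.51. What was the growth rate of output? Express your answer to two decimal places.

8.45%

Labor's share = 1 − 0.49 = 0.51.
The capital stock: 0.49 × 6.03 = 2.9547 pp.
Hours worked: 0.51 × 4.66 = 2.3766 pp.
Output growth = 3.12 + 5.3313 = 8.4513%.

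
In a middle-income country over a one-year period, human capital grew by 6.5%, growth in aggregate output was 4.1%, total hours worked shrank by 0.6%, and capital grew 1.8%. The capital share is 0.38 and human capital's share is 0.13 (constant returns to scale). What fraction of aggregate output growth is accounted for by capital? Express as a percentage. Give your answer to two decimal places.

16.68%

Capital contributed 0.38 × 1.8 = 0.684 pp.
Share of growth = 0.684 / 4.1 × 100 = 16.6829%.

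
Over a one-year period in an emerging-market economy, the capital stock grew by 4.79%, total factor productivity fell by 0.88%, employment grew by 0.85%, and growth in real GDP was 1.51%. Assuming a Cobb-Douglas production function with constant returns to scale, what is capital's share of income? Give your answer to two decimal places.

Capital's share of income is 0.39.

gY = gA + α·gK + (1−α)·gL, so gY − gA − gL = α(gK − gL).
1.51 + 0.88 − 0.85 = α × (4.79 − 0.85).
1.54 = 3.94 α, so α = 0.3909.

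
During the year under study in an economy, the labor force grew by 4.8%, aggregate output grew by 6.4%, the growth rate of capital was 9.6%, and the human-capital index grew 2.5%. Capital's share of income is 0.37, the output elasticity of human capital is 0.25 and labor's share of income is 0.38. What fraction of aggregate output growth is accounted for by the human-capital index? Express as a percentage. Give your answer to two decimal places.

9.77%

The human-capital index contributed 0.25 × 2.5 = 0.625 pp.
Share of growth = 0.625 / 6.4 × 100 = 9.7656%.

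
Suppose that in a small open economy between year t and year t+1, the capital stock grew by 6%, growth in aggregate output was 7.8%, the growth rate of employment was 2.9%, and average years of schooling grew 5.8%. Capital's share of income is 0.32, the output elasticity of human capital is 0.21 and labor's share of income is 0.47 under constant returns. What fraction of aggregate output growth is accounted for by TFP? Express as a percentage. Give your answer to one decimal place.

42.3%

Labor's share = 1 − 0.32 − 0.21 = 0.47.
The capital stock: 0.32 × 6 = 1.92 pp.
Average years of schooling: 0.21 × 5.8 = 1.218 pp.
Employment: 0.47 × 2.9 = 1.363 pp.
TFP growth = 7.8 − 4.501 = 3.299%.
TFP share of growth = 3.299 / 7.8 × 100 = 42.295%.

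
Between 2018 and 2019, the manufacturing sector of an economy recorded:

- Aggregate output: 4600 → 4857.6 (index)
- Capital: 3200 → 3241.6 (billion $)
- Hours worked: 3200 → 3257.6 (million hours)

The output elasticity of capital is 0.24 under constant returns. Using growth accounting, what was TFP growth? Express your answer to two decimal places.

Aggregate output growth = (4857.6 − 4600) / 4600 = 5.6%.
Capital growth = (3241.6 − 3200) / 3200 = 1.3%.
Hours worked growth = (3257.6 − 3200) / 3200 = 1.8%.
Labor's share = 1 − 0.24 = 0.76.
Capital: 0.24 × 1.3 = 0.312 pp.
Hours worked: 0.76 × 1.8 = 1.368 pp.
TFP growth = 5.6 − 1.68 = 3.92%.

3.92%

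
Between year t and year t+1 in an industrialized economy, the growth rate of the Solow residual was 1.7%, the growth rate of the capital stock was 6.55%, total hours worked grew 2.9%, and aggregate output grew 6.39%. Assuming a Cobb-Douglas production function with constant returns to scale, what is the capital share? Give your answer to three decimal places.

gY = gA + α·gK + (1−α)·gL, so gY − gA − gL = α(gK − gL).
6.39 − 1.7 − 2.9 = α × (6.55 − 2.9).
1.79 = 3.65 α, so α = 0.49041.

The capital share is 0.490.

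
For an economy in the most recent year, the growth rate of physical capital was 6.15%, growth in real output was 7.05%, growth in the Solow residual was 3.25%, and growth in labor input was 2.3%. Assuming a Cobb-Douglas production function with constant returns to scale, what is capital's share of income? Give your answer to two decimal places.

α = 0.39

gY = gA + α·gK + (1−α)·gL, so gY − gA − gL = α(gK − gL).
7.05 − 3.25 − 2.3 = α × (6.15 − 2.3).
1.5 = 3.85 α, so α = 0.3896.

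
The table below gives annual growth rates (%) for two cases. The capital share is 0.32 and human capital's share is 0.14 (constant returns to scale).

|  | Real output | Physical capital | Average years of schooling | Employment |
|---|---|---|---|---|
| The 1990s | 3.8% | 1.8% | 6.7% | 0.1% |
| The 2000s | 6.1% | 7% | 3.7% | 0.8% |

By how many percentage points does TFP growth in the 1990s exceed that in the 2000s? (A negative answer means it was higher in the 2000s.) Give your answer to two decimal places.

-0.68 percentage points

Labor's share = 1 − 0.32 − 0.14 = 0.54.
The 1990s: TFP = 3.8 − 0.576 − 0.938 − 0.054 = 2.232%.
The 2000s: TFP = 6.1 − 2.24 − 0.518 − 0.432 = 2.91%.
Difference = 2.232 − (2.91) = -0.678 pp.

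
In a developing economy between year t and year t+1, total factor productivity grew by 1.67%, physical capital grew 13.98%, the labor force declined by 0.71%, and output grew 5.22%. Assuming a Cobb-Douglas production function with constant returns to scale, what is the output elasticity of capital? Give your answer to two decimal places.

α = 0.29

gY = gA + α·gK + (1−α)·gL, so gY − gA − gL = α(gK − gL).
5.22 − 1.67 + 0.71 = α × (13.98 − (-0.71)).
4.26 = 14.69 α, so α = 0.29.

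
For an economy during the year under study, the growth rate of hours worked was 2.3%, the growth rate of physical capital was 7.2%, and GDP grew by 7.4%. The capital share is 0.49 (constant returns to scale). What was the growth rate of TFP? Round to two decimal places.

Labor's share = 1 − 0.49 = 0.51.
Physical capital: 0.49 × 7.2 = 3.528 pp.
Hours worked: 0.51 × 2.3 = 1.173 pp.
TFP growth = 7.4 − 4.701 = 2.699%.

2.70%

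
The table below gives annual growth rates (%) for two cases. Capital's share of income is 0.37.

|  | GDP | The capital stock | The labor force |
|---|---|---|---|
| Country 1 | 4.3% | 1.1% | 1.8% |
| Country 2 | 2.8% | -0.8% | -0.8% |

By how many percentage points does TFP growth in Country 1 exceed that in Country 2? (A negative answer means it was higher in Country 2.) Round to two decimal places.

-0.84 percentage points

Labor's share = 1 − 0.37 = 0.63.
Country 1: TFP = 4.3 − 0.407 − 1.134 = 2.759%.
Country 2: TFP = 2.8 + 0.296 + 0.504 = 3.6%.
Difference = 2.759 − (3.6) = -0.841 pp.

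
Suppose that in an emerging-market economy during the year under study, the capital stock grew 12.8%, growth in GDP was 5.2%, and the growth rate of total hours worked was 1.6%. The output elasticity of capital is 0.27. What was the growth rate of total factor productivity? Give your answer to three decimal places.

Total factor productivity growth was 0.576%.

Labor's share = 1 − 0.27 = 0.73.
The capital stock: 0.27 × 12.8 = 3.456 pp.
Total hours worked: 0.73 × 1.6 = 1.168 pp.
TFP growth = 5.2 − 4.624 = 0.576%.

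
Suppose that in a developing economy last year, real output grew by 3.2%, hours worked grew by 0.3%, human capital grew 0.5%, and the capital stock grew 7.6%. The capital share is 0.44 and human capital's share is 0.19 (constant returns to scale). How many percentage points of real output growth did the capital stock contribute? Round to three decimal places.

Contribution = share × growth = 0.44 × 7.6 = 3.344 pp.

3.344 pp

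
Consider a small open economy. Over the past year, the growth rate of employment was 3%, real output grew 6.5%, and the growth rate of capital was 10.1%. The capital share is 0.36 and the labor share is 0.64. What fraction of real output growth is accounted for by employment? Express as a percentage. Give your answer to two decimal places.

Labor's share = 1 − 0.36 = 0.64.
Employment contributed 0.64 × 3 = 1.92 pp.
Share of growth = 1.92 / 6.5 × 100 = 29.5385%.

29.54%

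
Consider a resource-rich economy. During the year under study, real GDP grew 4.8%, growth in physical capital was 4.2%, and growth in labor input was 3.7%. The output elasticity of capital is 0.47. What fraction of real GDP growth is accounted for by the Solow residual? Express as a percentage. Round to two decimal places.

Labor's share = 1 − 0.47 = 0.53.
Physical capital: 0.47 × 4.2 = 1.974 pp.
Labor input: 0.53 × 3.7 = 1.961 pp.
TFP growth = 4.8 − 3.935 = 0.865%.
TFP share of growth = 0.865 / 4.8 × 100 = 18.0208%.

18.02%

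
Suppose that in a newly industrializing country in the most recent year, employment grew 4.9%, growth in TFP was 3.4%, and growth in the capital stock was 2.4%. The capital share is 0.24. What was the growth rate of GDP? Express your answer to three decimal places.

GDP growth was 7.700%.

Labor's share = 1 − 0.24 = 0.76.
The capital stock: 0.24 × 2.4 = 0.576 pp.
Employment: 0.76 × 4.9 = 3.724 pp.
Output growth = 3.4 + 4.3 = 7.7%.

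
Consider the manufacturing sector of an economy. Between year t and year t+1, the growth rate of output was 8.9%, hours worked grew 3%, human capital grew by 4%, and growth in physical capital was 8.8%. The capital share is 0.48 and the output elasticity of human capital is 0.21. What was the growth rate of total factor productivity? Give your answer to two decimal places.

Labor's share = 1 − 0.48 − 0.21 = 0.31.
Physical capital: 0.48 × 8.8 = 4.224 pp.
Human capital: 0.21 × 4 = 0.84 pp.
Hours worked: 0.31 × 3 = 0.93 pp.
TFP growth = 8.9 − 5.994 = 2.906%.

2.91%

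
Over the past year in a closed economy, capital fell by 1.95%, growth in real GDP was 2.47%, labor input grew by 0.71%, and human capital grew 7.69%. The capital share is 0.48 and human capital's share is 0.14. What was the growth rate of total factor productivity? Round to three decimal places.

Labor's share = 1 − 0.48 − 0.14 = 0.38.
Capital: 0.48 × (-1.95) = -0.936 pp.
Human capital: 0.14 × 7.69 = 1.0766 pp.
Labor input: 0.38 × 0.71 = 0.2698 pp.
TFP growth = 2.47 − 0.4104 = 2.0596%.

Total factor productivity grew 2.060%.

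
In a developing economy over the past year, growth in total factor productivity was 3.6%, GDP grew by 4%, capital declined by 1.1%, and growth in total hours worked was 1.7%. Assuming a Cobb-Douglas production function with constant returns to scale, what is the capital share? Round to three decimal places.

0.464

gY = gA + α·gK + (1−α)·gL, so gY − gA − gL = α(gK − gL).
4 − 3.6 − 1.7 = α × (-1.1 − 1.7).
-1.3 = -2.8 α, so α = 0.46429.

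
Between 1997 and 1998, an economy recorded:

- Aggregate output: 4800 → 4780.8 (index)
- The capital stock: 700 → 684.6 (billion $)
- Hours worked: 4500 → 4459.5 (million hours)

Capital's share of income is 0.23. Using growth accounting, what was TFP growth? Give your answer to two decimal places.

Aggregate output growth = (4780.8 − 4800) / 4800 = -0.4%.
The capital stock growth = (684.6 − 700) / 700 = -2.2%.
Hours worked growth = (4459.5 − 4500) / 4500 = -0.9%.
Labor's share = 1 − 0.23 = 0.77.
The capital stock: 0.23 × (-2.2) = -0.506 pp.
Hours worked: 0.77 × (-0.9) = -0.693 pp.
TFP growth = -0.4 + 1.199 = 0.799%.

TFP growth was 0.80%.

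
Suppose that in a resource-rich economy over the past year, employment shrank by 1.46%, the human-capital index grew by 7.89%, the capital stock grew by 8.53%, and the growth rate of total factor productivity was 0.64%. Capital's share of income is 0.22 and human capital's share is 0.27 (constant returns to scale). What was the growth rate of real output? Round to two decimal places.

Labor's share = 1 − 0.22 − 0.27 = 0.51.
The capital stock: 0.22 × 8.53 = 1.8766 pp.
The human-capital index: 0.27 × 7.89 = 2.1303 pp.
Employment: 0.51 × (-1.46) = -0.7446 pp.
Output growth = 0.64 + 3.2623 = 3.9023%.

3.90%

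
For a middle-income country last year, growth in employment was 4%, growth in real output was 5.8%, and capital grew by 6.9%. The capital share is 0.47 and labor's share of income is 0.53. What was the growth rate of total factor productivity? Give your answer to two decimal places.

0.44%

Labor's share = 1 − 0.47 = 0.53.
Capital: 0.47 × 6.9 = 3.243 pp.
Employment: 0.53 × 4 = 2.12 pp.
TFP growth = 5.8 − 5.363 = 0.437%.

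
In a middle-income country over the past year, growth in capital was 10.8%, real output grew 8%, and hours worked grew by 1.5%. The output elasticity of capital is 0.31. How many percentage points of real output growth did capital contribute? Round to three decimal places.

Contribution = share × growth = 0.31 × 10.8 = 3.348 pp.

3.348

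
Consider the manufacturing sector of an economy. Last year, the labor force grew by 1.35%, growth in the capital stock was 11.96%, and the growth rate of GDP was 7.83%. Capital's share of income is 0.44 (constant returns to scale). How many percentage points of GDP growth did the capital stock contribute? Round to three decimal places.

Contribution = share × growth = 0.44 × 11.96 = 5.2624 pp.

5.262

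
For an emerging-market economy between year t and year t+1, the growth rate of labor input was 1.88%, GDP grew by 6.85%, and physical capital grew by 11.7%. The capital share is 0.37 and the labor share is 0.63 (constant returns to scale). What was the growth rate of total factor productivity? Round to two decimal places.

Total factor productivity grew 1.34%.

Labor's share = 1 − 0.37 = 0.63.
Physical capital: 0.37 × 11.7 = 4.329 pp.
Labor input: 0.63 × 1.88 = 1.1844 pp.
TFP growth = 6.85 − 5.5134 = 1.3366%.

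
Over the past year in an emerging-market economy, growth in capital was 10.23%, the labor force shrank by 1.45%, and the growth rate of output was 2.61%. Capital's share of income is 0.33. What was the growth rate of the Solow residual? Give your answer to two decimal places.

The Solow residual grew 0.21%.

Labor's share = 1 − 0.33 = 0.67.
Capital: 0.33 × 10.23 = 3.3759 pp.
The labor force: 0.67 × (-1.45) = -0.9715 pp.
TFP growth = 2.61 − 2.4044 = 0.2056%.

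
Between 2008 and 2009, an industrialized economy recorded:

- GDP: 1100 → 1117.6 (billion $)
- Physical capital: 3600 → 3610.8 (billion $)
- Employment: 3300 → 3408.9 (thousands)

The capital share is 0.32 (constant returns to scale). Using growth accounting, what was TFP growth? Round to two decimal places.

GDP growth = (1117.6 − 1100) / 1100 = 1.6%.
Physical capital growth = (3610.8 − 3600) / 3600 = 0.3%.
Employment growth = (3408.9 − 3300) / 3300 = 3.3%.
Labor's share = 1 − 0.32 = 0.68.
Physical capital: 0.32 × 0.3 = 0.096 pp.
Employment: 0.68 × 3.3 = 2.244 pp.
TFP growth = 1.6 − 2.34 = -0.74%.

-0.74%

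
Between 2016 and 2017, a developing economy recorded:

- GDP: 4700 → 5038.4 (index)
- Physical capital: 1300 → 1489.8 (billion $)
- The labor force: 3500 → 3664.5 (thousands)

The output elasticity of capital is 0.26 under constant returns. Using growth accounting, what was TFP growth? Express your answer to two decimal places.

-0.07%

GDP growth = (5038.4 − 4700) / 4700 = 7.2%.
Physical capital growth = (1489.8 − 1300) / 1300 = 14.6%.
The labor force growth = (3664.5 − 3500) / 3500 = 4.7%.
Labor's share = 1 − 0.26 = 0.74.
Physical capital: 0.26 × 14.6 = 3.796 pp.
The labor force: 0.74 × 4.7 = 3.478 pp.
TFP growth = 7.2 − 7.274 = -0.074%.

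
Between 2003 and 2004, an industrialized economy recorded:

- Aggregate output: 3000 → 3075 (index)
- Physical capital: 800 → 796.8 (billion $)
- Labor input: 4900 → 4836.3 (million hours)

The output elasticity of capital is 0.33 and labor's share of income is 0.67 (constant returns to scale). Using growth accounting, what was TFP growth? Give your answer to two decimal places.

Aggregate output growth = (3075 − 3000) / 3000 = 2.5%.
Physical capital growth = (796.8 − 800) / 800 = -0.4%.
Labor input growth = (4836.3 − 4900) / 4900 = -1.3%.
Labor's share = 1 − 0.33 = 0.67.
Physical capital: 0.33 × (-0.4) = -0.132 pp.
Labor input: 0.67 × (-1.3) = -0.871 pp.
TFP growth = 2.5 + 1.003 = 3.503%.

3.50%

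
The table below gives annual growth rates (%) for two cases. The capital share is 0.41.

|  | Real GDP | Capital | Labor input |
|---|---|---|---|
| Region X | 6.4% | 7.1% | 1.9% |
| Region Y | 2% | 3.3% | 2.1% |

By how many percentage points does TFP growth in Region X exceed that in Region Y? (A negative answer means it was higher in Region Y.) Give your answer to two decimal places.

Labor's share = 1 − 0.41 = 0.59.
Region X: TFP = 6.4 − 2.911 − 1.121 = 2.368%.
Region Y: TFP = 2 − 1.353 − 1.239 = -0.592%.
Difference = 2.368 − (-0.592) = 2.96 pp.

2.96 percentage points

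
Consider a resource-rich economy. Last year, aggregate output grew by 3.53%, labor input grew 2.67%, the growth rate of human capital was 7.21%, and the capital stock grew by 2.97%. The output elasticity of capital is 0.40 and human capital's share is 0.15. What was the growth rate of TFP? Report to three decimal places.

Labor's share = 1 − 0.4 − 0.15 = 0.45.
The capital stock: 0.4 × 2.97 = 1.188 pp.
Human capital: 0.15 × 7.21 = 1.0815 pp.
Labor input: 0.45 × 2.67 = 1.2015 pp.
TFP growth = 3.53 − 3.471 = 0.059%.

0.059%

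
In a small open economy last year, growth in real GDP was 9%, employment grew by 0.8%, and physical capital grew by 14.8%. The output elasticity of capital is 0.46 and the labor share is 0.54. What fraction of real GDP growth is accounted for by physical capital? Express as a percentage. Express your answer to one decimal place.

75.6%

Physical capital contributed 0.46 × 14.8 = 6.808 pp.
Share of growth = 6.808 / 9 × 100 = 75.644%.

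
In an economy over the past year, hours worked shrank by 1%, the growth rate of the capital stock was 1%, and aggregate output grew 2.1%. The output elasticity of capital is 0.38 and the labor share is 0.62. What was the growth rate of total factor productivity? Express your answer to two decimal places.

2.34%

Labor's share = 1 − 0.38 = 0.62.
The capital stock: 0.38 × 1 = 0.38 pp.
Hours worked: 0.62 × (-1) = -0.62 pp.
TFP growth = 2.1 + 0.24 = 2.34%.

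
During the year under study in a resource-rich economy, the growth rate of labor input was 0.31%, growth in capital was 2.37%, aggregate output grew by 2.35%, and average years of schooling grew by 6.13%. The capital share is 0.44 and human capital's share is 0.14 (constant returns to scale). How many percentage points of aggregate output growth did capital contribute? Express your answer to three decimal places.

1.043 percentage points

Contribution = share × growth = 0.44 × 2.37 = 1.0428 pp.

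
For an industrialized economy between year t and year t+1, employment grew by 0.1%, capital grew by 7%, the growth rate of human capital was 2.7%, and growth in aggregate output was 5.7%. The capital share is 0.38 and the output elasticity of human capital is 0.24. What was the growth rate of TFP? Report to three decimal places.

2.354%

Labor's share = 1 − 0.38 − 0.24 = 0.38.
Capital: 0.38 × 7 = 2.66 pp.
Human capital: 0.24 × 2.7 = 0.648 pp.
Employment: 0.38 × 0.1 = 0.038 pp.
TFP growth = 5.7 − 3.346 = 2.354%.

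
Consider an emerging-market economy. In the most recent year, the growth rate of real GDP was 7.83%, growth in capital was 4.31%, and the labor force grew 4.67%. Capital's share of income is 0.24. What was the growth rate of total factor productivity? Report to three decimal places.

3.246%

Labor's share = 1 − 0.24 = 0.76.
Capital: 0.24 × 4.31 = 1.0344 pp.
The labor force: 0.76 × 4.67 = 3.5492 pp.
TFP growth = 7.83 − 4.5836 = 3.2464%.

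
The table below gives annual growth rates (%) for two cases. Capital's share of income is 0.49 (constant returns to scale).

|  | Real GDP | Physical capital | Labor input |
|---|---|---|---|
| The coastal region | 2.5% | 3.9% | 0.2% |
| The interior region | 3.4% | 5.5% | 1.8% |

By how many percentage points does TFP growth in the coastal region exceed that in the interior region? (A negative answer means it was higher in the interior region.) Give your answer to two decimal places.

Labor's share = 1 − 0.49 = 0.51.
The coastal region: TFP = 2.5 − 1.911 − 0.102 = 0.487%.
The interior region: TFP = 3.4 − 2.695 − 0.918 = -0.213%.
Difference = 0.487 − (-0.213) = 0.7 pp.

0.70 percentage points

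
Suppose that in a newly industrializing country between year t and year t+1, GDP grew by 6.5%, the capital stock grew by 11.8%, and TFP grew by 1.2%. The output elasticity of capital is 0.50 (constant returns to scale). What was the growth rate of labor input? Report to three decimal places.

-1.200%

Labor's share = 1 − 0.5 = 0.5.
gY = gA + 0.5×11.8 + 0.5×g.
0.5×g = 6.5 − 1.2 − 5.9 = -0.6.
g = -0.6 / 0.5 = -1.2%.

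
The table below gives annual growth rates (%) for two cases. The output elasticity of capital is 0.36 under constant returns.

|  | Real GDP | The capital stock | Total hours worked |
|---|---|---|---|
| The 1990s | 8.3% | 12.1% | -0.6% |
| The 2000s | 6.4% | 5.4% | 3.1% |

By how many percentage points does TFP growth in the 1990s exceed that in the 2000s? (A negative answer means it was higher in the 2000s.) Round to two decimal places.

1.86 percentage points

Labor's share = 1 − 0.36 = 0.64.
The 1990s: TFP = 8.3 − 4.356 + 0.384 = 4.328%.
The 2000s: TFP = 6.4 − 1.944 − 1.984 = 2.472%.
Difference = 4.328 − (2.472) = 1.856 pp.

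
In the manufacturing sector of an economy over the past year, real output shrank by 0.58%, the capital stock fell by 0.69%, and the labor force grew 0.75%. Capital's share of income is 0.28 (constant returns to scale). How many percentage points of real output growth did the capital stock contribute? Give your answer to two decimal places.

-0.19 pp

Contribution = share × growth = 0.28 × (-0.69) = -0.1932 pp.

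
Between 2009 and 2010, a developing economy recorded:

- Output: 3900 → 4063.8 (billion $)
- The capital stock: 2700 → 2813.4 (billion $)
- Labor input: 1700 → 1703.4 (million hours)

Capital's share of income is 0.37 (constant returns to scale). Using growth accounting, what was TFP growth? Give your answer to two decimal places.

Output growth = (4063.8 − 3900) / 3900 = 4.2%.
The capital stock growth = (2813.4 − 2700) / 2700 = 4.2%.
Labor input growth = (1703.4 − 1700) / 1700 = 0.2%.
Labor's share = 1 − 0.37 = 0.63.
The capital stock: 0.37 × 4.2 = 1.554 pp.
Labor input: 0.63 × 0.2 = 0.126 pp.
TFP growth = 4.2 − 1.68 = 2.52%.

2.52%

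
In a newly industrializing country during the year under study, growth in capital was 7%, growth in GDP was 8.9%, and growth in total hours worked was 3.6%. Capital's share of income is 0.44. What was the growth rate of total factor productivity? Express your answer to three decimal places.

Labor's share = 1 − 0.44 = 0.56.
Capital: 0.44 × 7 = 3.08 pp.
Total hours worked: 0.56 × 3.6 = 2.016 pp.
TFP growth = 8.9 − 5.096 = 3.804%.

Total factor productivity growth was 3.804%.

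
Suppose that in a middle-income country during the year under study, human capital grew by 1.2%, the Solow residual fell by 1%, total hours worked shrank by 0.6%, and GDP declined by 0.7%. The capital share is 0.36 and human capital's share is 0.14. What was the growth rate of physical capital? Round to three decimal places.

Physical capital growth was 1.200%.

Labor's share = 1 − 0.36 − 0.14 = 0.5.
gY = gA + 0.14×1.2 + 0.5×(-0.6) + 0.36×g.
0.36×g = -0.7 + 1 + 0.132 = 0.432.
g = 0.432 / 0.36 = 1.2%.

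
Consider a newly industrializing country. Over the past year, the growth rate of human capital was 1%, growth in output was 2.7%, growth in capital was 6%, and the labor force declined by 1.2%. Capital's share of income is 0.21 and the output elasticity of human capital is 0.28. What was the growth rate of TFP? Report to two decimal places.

Labor's share = 1 − 0.21 − 0.28 = 0.51.
Capital: 0.21 × 6 = 1.26 pp.
Human capital: 0.28 × 1 = 0.28 pp.
The labor force: 0.51 × (-1.2) = -0.612 pp.
TFP growth = 2.7 − 0.928 = 1.772%.

1.77%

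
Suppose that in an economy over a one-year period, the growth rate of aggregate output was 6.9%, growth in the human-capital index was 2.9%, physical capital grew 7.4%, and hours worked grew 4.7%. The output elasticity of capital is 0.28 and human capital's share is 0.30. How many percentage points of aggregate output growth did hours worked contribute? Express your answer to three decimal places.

1.974 pp

Labor's share = 1 − 0.28 − 0.3 = 0.42.
Contribution = share × growth = 0.42 × 4.7 = 1.974 pp.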